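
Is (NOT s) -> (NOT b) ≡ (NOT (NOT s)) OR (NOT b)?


Compare truth tables:
b | s | φ | ψ
-------------
F | F | T | T
T | F | F | F
F | T | T | T
T | T | T | T
The columns φ and ψ agree on every row.

Yes, they are logically equivalent.


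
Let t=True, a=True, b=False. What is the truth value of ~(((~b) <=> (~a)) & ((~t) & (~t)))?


Substitute t=True, a=True, b=False:
~b = True
~a = False
(~b) <=> (~a) = True <=> False = False
~t = False
~t = False
(~t) & (~t) = False & False = False
((~b) <=> (~a)) & ((~t) & (~t)) = False & False = False
~(((~b) <=> (~a)) & ((~t) & (~t))) = True

True


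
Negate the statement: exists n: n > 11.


¬(forall x: φ) = exists x: ¬φ, and ¬(exists x: φ) = forall x: ¬φ.
Apply to the existential statement.

forall n: ~(n > 11)


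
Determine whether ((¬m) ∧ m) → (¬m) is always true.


Build the truth table over {m}:
m | φ
-----
F | T
T | T
Every row evaluates to true.

Yes, it is a tautology.


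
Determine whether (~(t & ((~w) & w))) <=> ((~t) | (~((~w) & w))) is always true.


Build the truth table over {t, w}:
t | w | φ
---------
False | False | True
True | False | True
False | True | True
True | True | True
Every row evaluates to true.

Yes, it is a tautology.


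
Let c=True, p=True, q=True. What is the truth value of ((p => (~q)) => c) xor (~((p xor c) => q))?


Substitute c=True, p=True, q=True:
~q = False
p => (~q) = True => False = False
(p => (~q)) => c = False => True = True
p xor c = True xor True = False
(p xor c) => q = False => True = True
~((p xor c) => q) = False
((p => (~q)) => c) xor (~((p xor c) => q)) = True xor False = True

True


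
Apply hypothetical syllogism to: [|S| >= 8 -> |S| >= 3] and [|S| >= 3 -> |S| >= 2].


Hypothetical syllogism: from (P → Q) and (Q → R), infer (P → R).
Chain the two implications through the shared middle term '|S| >= 3'.

|S| >= 8 -> |S| >= 2


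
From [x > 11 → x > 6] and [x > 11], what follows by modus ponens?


Modus ponens: from (P → Q) and P, infer Q.
P = 'x > 11' is asserted, and P → Q holds, so Q follows.

x > 6.


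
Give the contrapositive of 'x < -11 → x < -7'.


The contrapositive of (P → Q) is (¬Q → ¬P); it is logically equivalent to the original.
Here P = 'x < -11' and Q = 'x < -7'.

If not (x < -7), then not (x < -11).


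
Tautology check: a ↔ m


Build the truth table over {a, m}:
a | m | φ
---------
F | F | T
T | F | F
F | T | F
T | T | T
Counterexample at row 2: with a=T, m=F, the formula is F.

No, it is not a tautology.


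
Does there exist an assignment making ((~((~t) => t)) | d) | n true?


Search for a satisfying assignment over {d, n, t}.
Try d=False, n=False, t=False: the formula evaluates to True.
A satisfying assignment exists.

Satisfiable.


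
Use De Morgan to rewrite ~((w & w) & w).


De Morgan: the negation of a conjunction is the disjunction of the negations.
Distribute ~ across &, flipping it to |, and negate each literal.

((~w) | (~w)) | (~w)


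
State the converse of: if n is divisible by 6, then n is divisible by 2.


The converse of (P → Q) is (Q → P). It is not in general equivalent to the original.
Here P = 'n is divisible by 6' and Q = 'n is divisible by 2'.

If n is divisible by 2, then n is divisible by 6.


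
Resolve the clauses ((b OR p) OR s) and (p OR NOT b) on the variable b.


The clauses contain complementary literals b and NOTb.
Resolution eliminates this pair and disjoins the remaining literals (merging duplicates).

(s OR p)


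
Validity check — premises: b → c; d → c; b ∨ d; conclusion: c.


This matches the form of proof by cases: the conclusion follows in every model of the premises.

Valid.


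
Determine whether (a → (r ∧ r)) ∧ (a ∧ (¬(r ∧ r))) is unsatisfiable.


Truth table over {a, r}:
a | r | φ
---------
F | F | F
T | F | F
F | T | F
T | T | F
Every row is false.

Yes, it is a contradiction.


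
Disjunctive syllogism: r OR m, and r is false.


Disjunctive syllogism: from (P ∨ Q) and ¬P, infer Q.
One disjunct, 'r', is ruled out; the other must hold.

m


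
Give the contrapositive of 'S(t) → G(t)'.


The contrapositive of (P → Q) is (¬Q → ¬P); it is logically equivalent to the original.
Here P = 'S(t)' and Q = 'G(t)'.

If not (G(t)), then not (S(t)).


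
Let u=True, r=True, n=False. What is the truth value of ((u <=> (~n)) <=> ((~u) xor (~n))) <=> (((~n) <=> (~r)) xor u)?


Substitute u=True, r=True, n=False:
… (earlier sub-steps elided)
u <=> (~n) = True <=> True = True
~u = False
~n = True
(~u) xor (~n) = False xor True = True
(u <=> (~n)) <=> ((~u) xor (~n)) = True <=> True = True
~n = True
~r = False
(~n) <=> (~r) = True <=> False = False
((~n) <=> (~r)) xor u = False xor True = True
((u <=> (~n)) <=> ((~u) xor (~n))) <=> (((~n) <=> (~r)) xor u) = True <=> True = True

True


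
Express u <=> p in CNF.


Step 1: Rewrite u ↔ p as (u → p) ∧ (p → u).
Step 2: Rewrite each implication as a disjunction.

((~u) | p) & ((~p) | u)


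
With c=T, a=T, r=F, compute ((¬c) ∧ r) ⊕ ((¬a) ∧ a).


Substitute c=T, a=T, r=F:
¬c = F
(¬c) ∧ r = F ∧ F = F
¬a = F
(¬a) ∧ a = F ∧ T = F
((¬c) ∧ r) ⊕ ((¬a) ∧ a) = F ⊕ F = F

F


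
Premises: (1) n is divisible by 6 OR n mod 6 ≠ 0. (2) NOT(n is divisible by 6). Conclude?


Disjunctive syllogism: from (P ∨ Q) and ¬P, infer Q.
One disjunct, 'n is divisible by 6', is ruled out; the other must hold.

n mod 6 ≠ 0


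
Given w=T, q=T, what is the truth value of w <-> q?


Biconditional is true when both operands have the same truth value.
Substitute: w=T, q=T.
T <-> T evaluates to T.

T


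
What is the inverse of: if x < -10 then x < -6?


The inverse of (P → Q) is (¬P → ¬Q). It is equivalent to the converse, not to the original.
Here P = 'x < -10' and Q = 'x < -6'.

If not (x < -10), then not (x < -6).


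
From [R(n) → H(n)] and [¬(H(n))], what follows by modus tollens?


Modus tollens: from (P → Q) and ¬Q, infer ¬P.
Q = 'H(n)' is denied; since P → Q, P must also fail.

Not (R(n)).


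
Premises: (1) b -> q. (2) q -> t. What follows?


Hypothetical syllogism: from (P → Q) and (Q → R), infer (P → R).
Chain the two implications through the shared middle term 'q'.

b -> t


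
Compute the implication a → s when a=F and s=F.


Implication is false only when antecedent is true and consequent is false.
Substitute: a=F, s=F.
F → F evaluates to T.

T


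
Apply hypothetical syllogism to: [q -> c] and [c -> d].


Hypothetical syllogism: from (P → Q) and (Q → R), infer (P → R).
Chain the two implications through the shared middle term 'c'.

q -> d


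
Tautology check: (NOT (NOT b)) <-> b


Build the truth table over {b}:
b | φ
-----
F | T
T | T
Every row evaluates to true.

Yes, it is a tautology.


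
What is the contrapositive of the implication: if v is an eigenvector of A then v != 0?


The contrapositive of (P → Q) is (¬Q → ¬P); it is logically equivalent to the original.
Here P = 'v is an eigenvector of A' and Q = 'v != 0'.

If not (v != 0), then not (v is an eigenvector of A).


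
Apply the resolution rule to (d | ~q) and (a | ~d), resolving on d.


The clauses contain complementary literals d and ~d.
Resolution eliminates this pair and disjoins the remaining literals (merging duplicates).

(~q | a)


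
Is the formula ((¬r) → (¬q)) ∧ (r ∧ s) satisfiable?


Search for a satisfying assignment over {q, r, s}.
Try q=F, r=T, s=T: the formula evaluates to T.
A satisfying assignment exists.

Satisfiable.


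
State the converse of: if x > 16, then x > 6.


The converse of (P → Q) is (Q → P). It is not in general equivalent to the original.
Here P = 'x > 16' and Q = 'x > 6'.

If x > 6, then x > 16.


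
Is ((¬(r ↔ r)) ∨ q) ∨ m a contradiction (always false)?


Truth table over {m, q, r}:
m | q | r | φ
-------------
F | F | F | F
T | F | F | T
F | T | F | T
T | T | F | T
F | F | T | F
T | F | T | T
F | T | T | T
T | T | T | T
Satisfying assignment at row 2: m=T, q=F, r=F gives T.

No, it is not a contradiction.


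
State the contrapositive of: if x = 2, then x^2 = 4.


The contrapositive of (P → Q) is (¬Q → ¬P); it is logically equivalent to the original.
Here P = 'x = 2' and Q = 'x^2 = 4'.

If not (x^2 = 4), then not (x = 2).


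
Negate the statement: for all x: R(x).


¬(for all x: φ) = there exists x: ¬φ, and ¬(there exists x: φ) = for all x: ¬φ.
Apply to the universal statement.

there exists x: NOT(R(x))


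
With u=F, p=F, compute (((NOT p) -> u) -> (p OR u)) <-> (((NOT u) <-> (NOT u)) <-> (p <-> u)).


Substitute u=F, p=F:
NOT p = T
(NOT p) -> u = T -> F = F
p OR u = F OR F = F
((NOT p) -> u) -> (p OR u) = F -> F = T
NOT u = T
NOT u = T
(NOT u) <-> (NOT u) = T <-> T = T
p <-> u = F <-> F = T
((NOT u) <-> (NOT u)) <-> (p <-> u) = T <-> T = T
(((NOT p) -> u) -> (p OR u)) <-> (((NOT u) <-> (NOT u)) <-> (p <-> u)) = T <-> T = T

T


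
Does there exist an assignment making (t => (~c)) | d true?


Search for a satisfying assignment over {c, d, t}.
Try c=False, d=False, t=False: the formula evaluates to True.
A satisfying assignment exists.

Satisfiable.


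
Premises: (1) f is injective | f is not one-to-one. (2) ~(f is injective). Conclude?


Disjunctive syllogism: from (P ∨ Q) and ¬P, infer Q.
One disjunct, 'f is injective', is ruled out; the other must hold.

f is not one-to-one


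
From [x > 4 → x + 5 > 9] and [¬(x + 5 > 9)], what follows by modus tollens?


Modus tollens: from (P → Q) and ¬Q, infer ¬P.
Q = 'x + 5 > 9' is denied; since P → Q, P must also fail.

Not (x > 4).


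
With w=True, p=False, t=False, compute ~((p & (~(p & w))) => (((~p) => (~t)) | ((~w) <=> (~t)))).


Substitute w=True, p=False, t=False:
… (earlier sub-steps elided)
p & (~(p & w)) = False & True = False
~p = True
~t = True
(~p) => (~t) = True => True = True
~w = False
~t = True
(~w) <=> (~t) = False <=> True = False
((~p) => (~t)) | ((~w) <=> (~t)) = True | False = True
(p & (~(p & w))) => (((~p) => (~t)) | ((~w) <=> (~t))) = False => True = True
~((p & (~(p & w))) => (((~p) => (~t)) | ((~w) <=> (~t)))) = False

False


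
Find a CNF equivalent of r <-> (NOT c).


Step 1: Rewrite r ↔ (¬c) as (r → (¬c)) ∧ ((¬c) → r).
Step 2: Rewrite each implication as a disjunction.
Step 3: Eliminate any double negations (¬¬X = X).

((NOT r) OR (NOT c)) AND (c OR r)


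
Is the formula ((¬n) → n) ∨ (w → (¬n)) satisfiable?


Search for a satisfying assignment over {n, w}.
Try n=F, w=F: the formula evaluates to T.
A satisfying assignment exists.

Satisfiable.


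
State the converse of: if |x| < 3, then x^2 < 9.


The converse of (P → Q) is (Q → P). It is not in general equivalent to the original.
Here P = '|x| < 3' and Q = 'x^2 < 9'.

If x^2 < 9, then |x| < 3.


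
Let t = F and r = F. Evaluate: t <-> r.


Biconditional is true when both operands have the same truth value.
Substitute: t=F, r=F.
F <-> F evaluates to T.

T


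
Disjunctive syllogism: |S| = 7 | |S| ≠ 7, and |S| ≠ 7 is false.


Disjunctive syllogism: from (P ∨ Q) and ¬P, infer Q.
One disjunct, '|S| ≠ 7', is ruled out; the other must hold.

|S| = 7


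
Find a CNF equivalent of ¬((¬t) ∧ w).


Step 1: Apply De Morgan: ¬((¬t) ∧ w) = ¬(¬t) ∨ ¬w.
Step 2: Eliminate any double negations (¬¬X = X).

t ∨ (¬w)


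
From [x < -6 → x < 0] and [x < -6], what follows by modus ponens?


Modus ponens: from (P → Q) and P, infer Q.
P = 'x < -6' is asserted, and P → Q holds, so Q follows.

x < 0.


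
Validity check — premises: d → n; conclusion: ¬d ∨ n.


This matches the form of material implication: the conclusion follows in every model of the premises.

Valid.


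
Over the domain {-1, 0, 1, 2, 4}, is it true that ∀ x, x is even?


Evaluate the predicate on each element: -1:F, 0:T, 1:F, 2:T, 4:T.
Counterexample x = -1 fails the predicate.

F


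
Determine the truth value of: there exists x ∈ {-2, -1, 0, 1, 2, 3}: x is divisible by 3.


Evaluate the predicate on each element: -2:F, -1:F, 0:T, 1:F, 2:F, 3:T.
Witness x = 0 satisfies the predicate.

T


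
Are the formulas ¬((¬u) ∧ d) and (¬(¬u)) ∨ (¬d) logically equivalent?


Compare truth tables:
d | u | φ | ψ
-------------
F | F | T | T
T | F | F | F
F | T | T | T
T | T | T | T
The columns φ and ψ agree on every row.

Yes, they are logically equivalent.


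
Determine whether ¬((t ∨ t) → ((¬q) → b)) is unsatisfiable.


Truth table over {b, q, t}:
b | q | t | φ
-------------
F | F | F | F
T | F | F | F
F | T | F | F
T | T | F | F
F | F | T | T
T | F | T | F
F | T | T | F
T | T | T | F
Satisfying assignment at row 5: b=F, q=F, t=T gives T.

No, it is not a contradiction.


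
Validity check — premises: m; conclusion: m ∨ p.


This matches the form of disjunction introduction: the conclusion follows in every model of the premises.

Valid.


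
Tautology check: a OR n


Build the truth table over {a, n}:
a | n | φ
---------
F | F | F
T | F | T
F | T | T
T | T | T
Counterexample at row 1: with a=F, n=F, the formula is F.

No, it is not a tautology.


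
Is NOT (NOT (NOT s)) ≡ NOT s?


Compare truth tables:
s | φ | ψ
---------
F | T | T
T | F | F
The columns φ and ψ agree on every row.

Yes, they are logically equivalent.


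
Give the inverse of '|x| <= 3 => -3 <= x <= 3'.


The inverse of (P → Q) is (¬P → ¬Q). It is equivalent to the converse, not to the original.
Here P = '|x| <= 3' and Q = '-3 <= x <= 3'.

If not (|x| <= 3), then not (-3 <= x <= 3).


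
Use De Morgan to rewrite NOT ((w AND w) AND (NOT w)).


De Morgan: the negation of a conjunction is the disjunction of the negations.
Distribute NOT across AND, flipping it to OR, and negate each literal.

((NOT w) OR (NOT w)) OR w


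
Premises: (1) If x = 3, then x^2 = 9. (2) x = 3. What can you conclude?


Modus ponens: from (P → Q) and P, infer Q.
P = 'x = 3' is asserted, and P → Q holds, so Q follows.

x^2 = 9.


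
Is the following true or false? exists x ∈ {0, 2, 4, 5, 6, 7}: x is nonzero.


Evaluate the predicate on each element: 0:False, 2:True, 4:True, 5:True, 6:True, 7:True.
Witness x = 2 satisfies the predicate.

True


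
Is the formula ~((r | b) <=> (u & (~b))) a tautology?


Build the truth table over {b, r, u}:
b | r | u | φ
-------------
False | False | False | False
True | False | False | True
False | True | False | True
True | True | False | True
False | False | True | True
True | False | True | True
False | True | True | False
True | True | True | True
Counterexample at row 1: with b=False, r=False, u=False, the formula is False.

No, it is not a tautology.


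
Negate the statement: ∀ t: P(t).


¬(∀ x: φ) = ∃ x: ¬φ, and ¬(∃ x: φ) = ∀ x: ¬φ.
Apply to the universal statement.

∃ t: ¬(P(t))


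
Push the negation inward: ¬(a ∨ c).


De Morgan: the negation of a disjunction is the conjunction of the negations.
Distribute ¬ across ∨, flipping it to ∧, and negate each literal.

(¬a) ∧ (¬c)


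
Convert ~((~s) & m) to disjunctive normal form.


Step 1: Apply De Morgan: ¬((¬s) ∧ m) = ¬(¬s) ∨ ¬m.
Step 2: Eliminate any double negations (¬¬X = X).

s | (~m)


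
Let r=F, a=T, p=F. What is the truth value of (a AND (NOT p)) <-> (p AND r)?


Substitute r=F, a=T, p=F:
NOT p = T
a AND (NOT p) = T AND T = T
p AND r = F AND F = F
(a AND (NOT p)) <-> (p AND r) = T <-> F = F

F


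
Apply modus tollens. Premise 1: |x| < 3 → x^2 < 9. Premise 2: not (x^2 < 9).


Modus tollens: from (P → Q) and ¬Q, infer ¬P.
Q = 'x^2 < 9' is denied; since P → Q, P must also fail.

Not (|x| < 3).


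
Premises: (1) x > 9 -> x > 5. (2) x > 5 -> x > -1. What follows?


Hypothetical syllogism: from (P → Q) and (Q → R), infer (P → R).
Chain the two implications through the shared middle term 'x > 5'.

x > 9 -> x > -1


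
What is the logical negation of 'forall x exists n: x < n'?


Negation flips each quantifier (∀↔∃) and negates the inner predicate.
¬(forall x exists n: φ) = exists x forall n: ¬φ.

exists x forall n: ~(x < n)


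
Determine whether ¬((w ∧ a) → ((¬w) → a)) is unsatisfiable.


Truth table over {a, w}:
a | w | φ
---------
F | F | F
T | F | F
F | T | F
T | T | F
Every row is false.

Yes, it is a contradiction.


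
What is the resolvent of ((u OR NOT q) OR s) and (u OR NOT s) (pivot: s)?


The clauses contain complementary literals s and NOTs.
Resolution eliminates this pair and disjoins the remaining literals (merging duplicates).

(u OR NOT q)


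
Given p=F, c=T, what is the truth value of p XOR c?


Exclusive or is true when exactly one operand is true.
Substitute: p=F, c=T.
F XOR T evaluates to T.

T


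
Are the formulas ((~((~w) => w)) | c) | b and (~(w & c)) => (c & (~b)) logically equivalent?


Compare truth tables:
b | c | w | φ | ψ
-----------------
False | False | False | True | False
True | False | False | True | False
False | True | False | True | True
True | True | False | True | False
False | False | True | False | False
True | False | True | True | False
False | True | True | True | True
True | True | True | True | True
They differ at row 1 (b=False, c=False, w=False): φ=True but ψ=False.

No, they are not logically equivalent.


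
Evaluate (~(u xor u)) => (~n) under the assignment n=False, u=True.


Substitute n=False, u=True:
u xor u = True xor True = False
~(u xor u) = True
~n = True
(~(u xor u)) => (~n) = True => True = True

True


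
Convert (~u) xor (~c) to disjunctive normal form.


Step 1: (¬u) ⊕ (¬c) is true exactly when they disagree: ((¬u) ∧ ¬(¬c)) ∨ (¬(¬u) ∧ (¬c)).
Step 2: Eliminate any double negations (¬¬X = X).

((~u) & c) | (u & (~c))


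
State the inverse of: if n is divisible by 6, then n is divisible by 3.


The inverse of (P → Q) is (¬P → ¬Q). It is equivalent to the converse, not to the original.
Here P = 'n is divisible by 6' and Q = 'n is divisible by 3'.

If not (n is divisible by 6), then not (n is divisible by 3).


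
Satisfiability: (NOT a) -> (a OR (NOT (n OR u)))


Search for a satisfying assignment over {a, n, u}.
Try a=F, n=F, u=F: the formula evaluates to T.
A satisfying assignment exists.

Satisfiable.


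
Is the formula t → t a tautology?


Build the truth table over {t}:
t | φ
-----
F | T
T | T
Every row evaluates to true.

Yes, it is a tautology.


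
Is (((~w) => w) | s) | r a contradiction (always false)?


Truth table over {r, s, w}:
r | s | w | φ
-------------
False | False | False | False
True | False | False | True
False | True | False | True
True | True | False | True
False | False | True | True
True | False | True | True
False | True | True | True
True | True | True | True
Satisfying assignment at row 2: r=True, s=False, w=False gives True.

No, it is not a contradiction.


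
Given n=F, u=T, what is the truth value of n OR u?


Disjunction is false only when both operands are false.
Substitute: n=F, u=T.
F OR T evaluates to T.

T


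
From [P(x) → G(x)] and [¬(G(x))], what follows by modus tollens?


Modus tollens: from (P → Q) and ¬Q, infer ¬P.
Q = 'G(x)' is denied; since P → Q, P must also fail.

Not (P(x)).


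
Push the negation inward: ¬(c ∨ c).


De Morgan: the negation of a disjunction is the conjunction of the negations.
Distribute ¬ across ∨, flipping it to ∧, and negate each literal.

(¬c) ∧ (¬c)


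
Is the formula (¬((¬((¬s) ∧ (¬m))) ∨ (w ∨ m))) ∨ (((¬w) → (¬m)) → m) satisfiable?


Search for a satisfying assignment over {m, s, w}.
Try m=F, s=F, w=F: the formula evaluates to T.
A satisfying assignment exists.

Satisfiable.


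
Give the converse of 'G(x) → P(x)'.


The converse of (P → Q) is (Q → P). It is not in general equivalent to the original.
Here P = 'G(x)' and Q = 'P(x)'.

If P(x), then G(x).


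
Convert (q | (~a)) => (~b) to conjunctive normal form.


Step 1: Rewrite as ¬(q ∨ (¬a)) ∨ (¬b) = (¬q ∧ ¬(¬a)) ∨ (¬b).
Step 2: Distribute ∨ over ∧.
Step 3: Eliminate any double negations (¬¬X = X).

((~q) | (~b)) & (a | (~b))


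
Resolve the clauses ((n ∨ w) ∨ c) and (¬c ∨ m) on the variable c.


The clauses contain complementary literals c and ¬c.
Resolution eliminates this pair and disjoins the remaining literals (merging duplicates).

((n ∨ w) ∨ m)


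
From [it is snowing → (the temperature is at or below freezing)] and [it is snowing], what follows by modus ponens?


Modus ponens: from (P → Q) and P, infer Q.
P = 'it is snowing' is asserted, and P → Q holds, so Q follows.

(the temperature is at or below freezing).


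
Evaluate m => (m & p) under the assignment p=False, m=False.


Substitute p=False, m=False:
m & p = False & False = False
m => (m & p) = False => False = True

True


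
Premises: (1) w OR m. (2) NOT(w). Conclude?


Disjunctive syllogism: from (P ∨ Q) and ¬P, infer Q.
One disjunct, 'w', is ruled out; the other must hold.

m


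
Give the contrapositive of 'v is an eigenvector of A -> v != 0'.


The contrapositive of (P → Q) is (¬Q → ¬P); it is logically equivalent to the original.
Here P = 'v is an eigenvector of A' and Q = 'v != 0'.

If not (v != 0), then not (v is an eigenvector of A).


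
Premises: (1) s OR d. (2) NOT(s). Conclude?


Disjunctive syllogism: from (P ∨ Q) and ¬P, infer Q.
One disjunct, 's', is ruled out; the other must hold.

d


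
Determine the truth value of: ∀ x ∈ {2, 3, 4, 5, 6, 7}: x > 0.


Evaluate the predicate on each element: 2:T, 3:T, 4:T, 5:T, 6:T, 7:T.
Every element satisfies the predicate.

T


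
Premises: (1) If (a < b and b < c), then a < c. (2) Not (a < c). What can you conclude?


Modus tollens: from (P → Q) and ¬Q, infer ¬P.
Q = 'a < c' is denied; since P → Q, P must also fail.

Not ((a < b and b < c)).


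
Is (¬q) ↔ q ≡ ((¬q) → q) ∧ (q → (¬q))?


Compare truth tables:
q | φ | ψ
---------
F | F | F
T | F | F
The columns φ and ψ agree on every row.

Yes, they are logically equivalent.


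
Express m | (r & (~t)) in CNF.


Step 1: Distribute ∨ over ∧: m ∨ (r ∧ (¬t)) = (m ∨ r) ∧ (m ∨ (¬t)).

(m | r) & (m | (~t))


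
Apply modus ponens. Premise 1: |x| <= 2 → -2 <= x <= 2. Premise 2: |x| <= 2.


Modus ponens: from (P → Q) and P, infer Q.
P = '|x| <= 2' is asserted, and P → Q holds, so Q follows.

-2 <= x <= 2.


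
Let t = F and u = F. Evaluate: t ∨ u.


Disjunction is false only when both operands are false.
Substitute: t=F, u=F.
F ∨ F evaluates to F.

F


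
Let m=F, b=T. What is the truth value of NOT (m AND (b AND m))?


Substitute m=F, b=T:
b AND m = T AND F = F
m AND (b AND m) = F AND F = F
NOT (m AND (b AND m)) = T

T


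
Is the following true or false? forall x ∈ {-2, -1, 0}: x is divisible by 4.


Evaluate the predicate on each element: -2:False, -1:False, 0:True.
Counterexample x = -2 fails the predicate.

False


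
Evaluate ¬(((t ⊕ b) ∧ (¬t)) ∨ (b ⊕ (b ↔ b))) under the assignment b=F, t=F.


Substitute b=F, t=F:
t ⊕ b = F ⊕ F = F
¬t = T
(t ⊕ b) ∧ (¬t) = F ∧ T = F
b ↔ b = F ↔ F = T
b ⊕ (b ↔ b) = F ⊕ T = T
((t ⊕ b) ∧ (¬t)) ∨ (b ⊕ (b ↔ b)) = F ∨ T = T
¬(((t ⊕ b) ∧ (¬t)) ∨ (b ⊕ (b ↔ b))) = F

F


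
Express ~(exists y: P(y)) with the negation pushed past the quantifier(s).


¬(forall x: φ) = exists x: ¬φ, and ¬(exists x: φ) = forall x: ¬φ.
Apply to the existential statement.

forall y: ~(P(y))


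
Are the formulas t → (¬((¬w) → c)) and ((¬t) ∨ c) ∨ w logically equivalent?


Compare truth tables:
c | t | w | φ | ψ
-----------------
F | F | F | T | T
T | F | F | T | T
F | T | F | T | F
T | T | F | F | T
F | F | T | T | T
T | F | T | T | T
F | T | T | F | T
T | T | T | F | T
They differ at row 3 (c=F, t=T, w=F): φ=T but ψ=F.

No, they are not logically equivalent.


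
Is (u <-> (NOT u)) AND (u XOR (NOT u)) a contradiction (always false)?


Truth table over {u}:
u | φ
-----
F | F
T | F
Every row is false.

Yes, it is a contradiction.


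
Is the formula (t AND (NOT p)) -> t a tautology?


Build the truth table over {p, t}:
p | t | φ
---------
F | F | T
T | F | T
F | T | T
T | T | T
Every row evaluates to true.

Yes, it is a tautology.


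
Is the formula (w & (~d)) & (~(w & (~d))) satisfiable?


Check all 4 assignments over {d, w}:
d | w | φ
---------
False | False | False
True | False | False
False | True | False
True | True | False
No assignment makes the formula true.

Unsatisfiable.


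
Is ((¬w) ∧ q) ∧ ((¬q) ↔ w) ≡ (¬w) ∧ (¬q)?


Compare truth tables:
q | w | φ | ψ
-------------
F | F | F | T
T | F | T | F
F | T | F | F
T | T | F | F
They differ at row 1 (q=F, w=F): φ=F but ψ=T.

No, they are not logically equivalent.


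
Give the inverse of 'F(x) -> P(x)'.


The inverse of (P → Q) is (¬P → ¬Q). It is equivalent to the converse, not to the original.
Here P = 'F(x)' and Q = 'P(x)'.

If not (F(x)), then not (P(x)).


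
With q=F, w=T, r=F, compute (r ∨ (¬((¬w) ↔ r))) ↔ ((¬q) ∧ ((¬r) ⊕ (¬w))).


Substitute q=F, w=T, r=F:
¬w = F
(¬w) ↔ r = F ↔ F = T
¬((¬w) ↔ r) = F
r ∨ (¬((¬w) ↔ r)) = F ∨ F = F
¬q = T
¬r = T
¬w = F
(¬r) ⊕ (¬w) = T ⊕ F = T
(¬q) ∧ ((¬r) ⊕ (¬w)) = T ∧ T = T
(r ∨ (¬((¬w) ↔ r))) ↔ ((¬q) ∧ ((¬r) ⊕ (¬w))) = F ↔ T = F

F


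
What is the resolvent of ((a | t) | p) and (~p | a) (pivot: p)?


The clauses contain complementary literals p and ~p.
Resolution eliminates this pair and disjoins the remaining literals (merging duplicates).

(a | t)


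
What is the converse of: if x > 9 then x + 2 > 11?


The converse of (P → Q) is (Q → P). It is not in general equivalent to the original.
Here P = 'x > 9' and Q = 'x + 2 > 11'.

If x + 2 > 11, then x > 9.


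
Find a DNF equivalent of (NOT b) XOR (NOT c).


Step 1: (¬b) ⊕ (¬c) is true exactly when they disagree: ((¬b) ∧ ¬(¬c)) ∨ (¬(¬b) ∧ (¬c)).
Step 2: Eliminate any double negations (¬¬X = X).

((NOT b) AND c) OR (b AND (NOT c))


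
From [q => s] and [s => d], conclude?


Hypothetical syllogism: from (P → Q) and (Q → R), infer (P → R).
Chain the two implications through the shared middle term 's'.

q => d


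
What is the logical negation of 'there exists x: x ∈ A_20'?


¬(for all x: φ) = there exists x: ¬φ, and ¬(there exists x: φ) = for all x: ¬φ.
Apply to the existential statement.

for all x: NOT(x ∈ A_20)


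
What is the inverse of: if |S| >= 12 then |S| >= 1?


The inverse of (P → Q) is (¬P → ¬Q). It is equivalent to the converse, not to the original.
Here P = '|S| >= 12' and Q = '|S| >= 1'.

If not (|S| >= 12), then not (|S| >= 1).


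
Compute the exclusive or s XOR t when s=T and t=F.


Exclusive or is true when exactly one operand is true.
Substitute: s=T, t=F.
T XOR F evaluates to T.

T


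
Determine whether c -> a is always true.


Build the truth table over {a, c}:
a | c | φ
---------
F | F | T
T | F | T
F | T | F
T | T | T
Counterexample at row 3: with a=F, c=T, the formula is F.

No, it is not a tautology.


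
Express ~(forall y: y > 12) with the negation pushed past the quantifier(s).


¬(forall x: φ) = exists x: ¬φ, and ¬(exists x: φ) = forall x: ¬φ.
Apply to the universal statement.

exists y: ~(y > 12)


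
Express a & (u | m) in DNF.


Step 1: Distribute ∧ over ∨: a ∧ (u ∨ m) = (a ∧ u) ∨ (a ∧ m).

(a & u) | (a & m)


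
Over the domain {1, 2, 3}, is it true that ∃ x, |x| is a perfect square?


Evaluate the predicate on each element: 1:T, 2:F, 3:F.
Witness x = 1 satisfies the predicate.

T


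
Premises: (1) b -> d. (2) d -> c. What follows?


Hypothetical syllogism: from (P → Q) and (Q → R), infer (P → R).
Chain the two implications through the shared middle term 'd'.

b -> c


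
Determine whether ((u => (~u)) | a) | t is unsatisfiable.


Truth table over {a, t, u}:
a | t | u | φ
-------------
False | False | False | True
True | False | False | True
False | True | False | True
True | True | False | True
False | False | True | False
True | False | True | True
False | True | True | True
True | True | True | True
Satisfying assignment at row 1: a=False, t=False, u=False gives True.

No, it is not a contradiction.


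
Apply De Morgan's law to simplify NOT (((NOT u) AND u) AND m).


De Morgan: the negation of a conjunction is the disjunction of the negations.
Distribute NOT across AND, flipping it to OR, and negate each literal.

(u OR (NOT u)) OR (NOT m)


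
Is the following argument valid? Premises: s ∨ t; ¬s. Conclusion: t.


This matches the form of disjunctive syllogism: the conclusion follows in every model of the premises.

Valid.


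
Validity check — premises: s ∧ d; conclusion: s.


This matches the form of conjunction elimination: the conclusion follows in every model of the premises.

Valid.


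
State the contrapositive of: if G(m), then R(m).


The contrapositive of (P → Q) is (¬Q → ¬P); it is logically equivalent to the original.
Here P = 'G(m)' and Q = 'R(m)'.

If not (R(m)), then not (G(m)).


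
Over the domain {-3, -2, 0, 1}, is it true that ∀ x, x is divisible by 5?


Evaluate the predicate on each element: -3:F, -2:F, 0:T, 1:F.
Counterexample x = -3 fails the predicate.

F


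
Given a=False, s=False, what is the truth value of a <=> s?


Biconditional is true when both operands have the same truth value.
Substitute: a=False, s=False.
False <=> False evaluates to True.

True


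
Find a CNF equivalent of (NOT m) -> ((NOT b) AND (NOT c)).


Step 1: Rewrite (¬m) → ((¬b) ∧ (¬c)) as ¬(¬m) ∨ ((¬b) ∧ (¬c)).
Step 2: Distribute ∨ over ∧.
Step 3: Eliminate any double negations (¬¬X = X).

(m OR (NOT b)) AND (m OR (NOT c))


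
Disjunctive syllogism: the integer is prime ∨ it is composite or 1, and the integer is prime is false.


Disjunctive syllogism: from (P ∨ Q) and ¬P, infer Q.
One disjunct, 'the integer is prime', is ruled out; the other must hold.

it is composite or 1


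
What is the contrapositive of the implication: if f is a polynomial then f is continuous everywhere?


The contrapositive of (P → Q) is (¬Q → ¬P); it is logically equivalent to the original.
Here P = 'f is a polynomial' and Q = 'f is continuous everywhere'.

If not (f is continuous everywhere), then not (f is a polynomial).


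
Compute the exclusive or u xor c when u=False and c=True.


Exclusive or is true when exactly one operand is true.
Substitute: u=False, c=True.
False xor True evaluates to True.

True


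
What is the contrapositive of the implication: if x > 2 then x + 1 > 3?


The contrapositive of (P → Q) is (¬Q → ¬P); it is logically equivalent to the original.
Here P = 'x > 2' and Q = 'x + 1 > 3'.

If not (x + 1 > 3), then not (x > 2).


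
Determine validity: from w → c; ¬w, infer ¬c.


This is denying the antecedent (fallacy). There exist truth assignments where the premises are all true but the conclusion is false.

Invalid.


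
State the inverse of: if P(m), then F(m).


The inverse of (P → Q) is (¬P → ¬Q). It is equivalent to the converse, not to the original.
Here P = 'P(m)' and Q = 'F(m)'.

If not (P(m)), then not (F(m)).


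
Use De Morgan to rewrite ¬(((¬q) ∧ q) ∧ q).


De Morgan: the negation of a conjunction is the disjunction of the negations.
Distribute ¬ across ∧, flipping it to ∨, and negate each literal.

(q ∨ (¬q)) ∨ (¬q)


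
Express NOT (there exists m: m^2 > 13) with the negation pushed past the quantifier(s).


¬(for all x: φ) = there exists x: ¬φ, and ¬(there exists x: φ) = for all x: ¬φ.
Apply to the existential statement.

for all m: NOT(m^2 > 13)


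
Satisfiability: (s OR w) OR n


Search for a satisfying assignment over {n, s, w}.
Try n=T, s=F, w=F: the formula evaluates to T.
A satisfying assignment exists.

Satisfiable.


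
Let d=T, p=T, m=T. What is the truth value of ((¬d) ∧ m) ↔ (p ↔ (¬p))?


Substitute d=T, p=T, m=T:
¬d = F
(¬d) ∧ m = F ∧ T = F
¬p = F
p ↔ (¬p) = T ↔ F = F
((¬d) ∧ m) ↔ (p ↔ (¬p)) = F ↔ F = T

T


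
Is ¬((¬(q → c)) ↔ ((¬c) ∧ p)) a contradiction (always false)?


Truth table over {c, p, q}:
c | p | q | φ
-------------
F | F | F | F
T | F | F | F
F | T | F | T
T | T | F | F
F | F | T | T
T | F | T | F
F | T | T | F
T | T | T | F
Satisfying assignment at row 3: c=F, p=T, q=F gives T.

No, it is not a contradiction.


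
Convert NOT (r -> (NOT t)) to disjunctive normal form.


Step 1: Rewrite implication then negate: ¬(¬r ∨ (¬t)) = r ∧ ¬(¬t).
Step 2: Eliminate any double negations (¬¬X = X).

r AND t


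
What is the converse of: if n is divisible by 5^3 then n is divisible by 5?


The converse of (P → Q) is (Q → P). It is not in general equivalent to the original.
Here P = 'n is divisible by 5^3' and Q = 'n is divisible by 5'.

If n is divisible by 5, then n is divisible by 5^3.


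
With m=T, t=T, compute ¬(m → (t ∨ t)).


Substitute m=T, t=T:
t ∨ t = T ∨ T = T
m → (t ∨ t) = T → T = T
¬(m → (t ∨ t)) = F

F


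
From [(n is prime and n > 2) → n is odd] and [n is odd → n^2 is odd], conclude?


Hypothetical syllogism: from (P → Q) and (Q → R), infer (P → R).
Chain the two implications through the shared middle term 'n is odd'.

(n is prime and n > 2) → n^2 is odd


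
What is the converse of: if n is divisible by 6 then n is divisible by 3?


The converse of (P → Q) is (Q → P). It is not in general equivalent to the original.
Here P = 'n is divisible by 6' and Q = 'n is divisible by 3'.

If n is divisible by 3, then n is divisible by 6.


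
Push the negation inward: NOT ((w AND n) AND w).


De Morgan: the negation of a conjunction is the disjunction of the negations.
Distribute NOT across AND, flipping it to OR, and negate each literal.

((NOT w) OR (NOT n)) OR (NOT w)


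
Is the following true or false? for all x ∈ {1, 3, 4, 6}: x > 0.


Evaluate the predicate on each element: 1:T, 3:T, 4:T, 6:T.
Every element satisfies the predicate.

T


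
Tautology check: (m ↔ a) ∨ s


Build the truth table over {a, m, s}:
a | m | s | φ
-------------
F | F | F | T
T | F | F | F
F | T | F | F
T | T | F | T
F | F | T | T
T | F | T | T
F | T | T | T
T | T | T | T
Counterexample at row 2: with a=T, m=F, s=F, the formula is F.

No, it is not a tautology.


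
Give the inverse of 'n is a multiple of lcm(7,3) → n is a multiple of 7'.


The inverse of (P → Q) is (¬P → ¬Q). It is equivalent to the converse, not to the original.
Here P = 'n is a multiple of lcm(7,3)' and Q = 'n is a multiple of 7'.

If not (n is a multiple of lcm(7,3)), then not (n is a multiple of 7).


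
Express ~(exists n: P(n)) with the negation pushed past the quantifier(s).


¬(forall x: φ) = exists x: ¬φ, and ¬(exists x: φ) = forall x: ¬φ.
Apply to the existential statement.

forall n: ~(P(n))


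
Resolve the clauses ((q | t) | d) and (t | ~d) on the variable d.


The clauses contain complementary literals d and ~d.
Resolution eliminates this pair and disjoins the remaining literals (merging duplicates).

(t | q)


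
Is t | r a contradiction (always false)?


Truth table over {r, t}:
r | t | φ
---------
False | False | False
True | False | True
False | True | True
True | True | True
Satisfying assignment at row 2: r=True, t=False gives True.

No, it is not a contradiction.


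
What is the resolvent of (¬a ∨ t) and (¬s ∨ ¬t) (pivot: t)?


The clauses contain complementary literals t and ¬t.
Resolution eliminates this pair and disjoins the remaining literals (merging duplicates).

(¬a ∨ ¬s)


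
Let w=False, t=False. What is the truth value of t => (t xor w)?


Substitute w=False, t=False:
t xor w = False xor False = False
t => (t xor w) = False => False = True

True


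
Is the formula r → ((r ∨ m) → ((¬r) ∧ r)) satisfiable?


Search for a satisfying assignment over {m, r}.
Try m=F, r=F: the formula evaluates to T.
A satisfying assignment exists.

Satisfiable.


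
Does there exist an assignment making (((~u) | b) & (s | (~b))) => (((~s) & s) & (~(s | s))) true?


Search for a satisfying assignment over {b, s, u}.
Try b=True, s=False, u=False: the formula evaluates to True.
A satisfying assignment exists.

Satisfiable.


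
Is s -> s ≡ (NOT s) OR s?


Compare truth tables:
s | φ | ψ
---------
F | T | T
T | T | T
The columns φ and ψ agree on every row.

Yes, they are logically equivalent.


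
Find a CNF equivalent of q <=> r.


Step 1: Rewrite q ↔ r as (q → r) ∧ (r → q).
Step 2: Rewrite each implication as a disjunction.

((~q) | r) & ((~r) | q)


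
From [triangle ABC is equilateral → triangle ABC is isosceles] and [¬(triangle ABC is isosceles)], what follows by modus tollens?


Modus tollens: from (P → Q) and ¬Q, infer ¬P.
Q = 'triangle ABC is isosceles' is denied; since P → Q, P must also fail.

Not (triangle ABC is equilateral).


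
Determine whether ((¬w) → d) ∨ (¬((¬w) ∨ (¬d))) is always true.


Build the truth table over {d, w}:
d | w | φ
---------
F | F | F
T | F | T
F | T | T
T | T | T
Counterexample at row 1: with d=F, w=F, the formula is F.

No, it is not a tautology.


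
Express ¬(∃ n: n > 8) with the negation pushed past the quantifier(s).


¬(∀ x: φ) = ∃ x: ¬φ, and ¬(∃ x: φ) = ∀ x: ¬φ.
Apply to the existential statement.

∀ n: ¬(n > 8)


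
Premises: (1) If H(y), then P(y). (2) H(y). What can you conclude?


Modus ponens: from (P → Q) and P, infer Q.
P = 'H(y)' is asserted, and P → Q holds, so Q follows.

P(y).


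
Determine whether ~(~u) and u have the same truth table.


Compare truth tables:
u | φ | ψ
---------
False | False | False
True | True | True
The columns φ and ψ agree on every row.

Yes, they are logically equivalent.


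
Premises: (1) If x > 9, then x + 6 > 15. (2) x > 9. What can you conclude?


Modus ponens: from (P → Q) and P, infer Q.
P = 'x > 9' is asserted, and P → Q holds, so Q follows.

x + 6 > 15.


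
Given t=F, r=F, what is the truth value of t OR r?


Disjunction is false only when both operands are false.
Substitute: t=F, r=F.
F OR F evaluates to F.

F


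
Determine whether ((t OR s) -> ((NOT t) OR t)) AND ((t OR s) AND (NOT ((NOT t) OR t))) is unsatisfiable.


Truth table over {s, t}:
s | t | φ
---------
F | F | F
T | F | F
F | T | F
T | T | F
Every row is false.

Yes, it is a contradiction.


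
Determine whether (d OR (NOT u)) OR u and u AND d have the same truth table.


Compare truth tables:
d | u | φ | ψ
-------------
F | F | T | F
T | F | T | F
F | T | T | F
T | T | T | T
They differ at row 1 (d=F, u=F): φ=T but ψ=F.

No, they are not logically equivalent.


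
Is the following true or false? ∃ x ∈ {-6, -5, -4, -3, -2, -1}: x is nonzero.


Evaluate the predicate on each element: -6:T, -5:T, -4:T, -3:T, -2:T, -1:T.
Witness x = -6 satisfies the predicate.

T


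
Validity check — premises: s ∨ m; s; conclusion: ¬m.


This is affirming a disjunct (fallacy). There exist truth assignments where the premises are all true but the conclusion is false.

Invalid.
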